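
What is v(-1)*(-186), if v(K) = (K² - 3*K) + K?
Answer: -558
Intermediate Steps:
v(K) = K² - 2*K
v(-1)*(-186) = -(-2 - 1)*(-186) = -1*(-3)*(-186) = 3*(-186) = -558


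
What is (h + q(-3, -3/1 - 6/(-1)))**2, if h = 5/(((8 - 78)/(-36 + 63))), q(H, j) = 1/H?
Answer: 9025/1764 ≈ 5.1162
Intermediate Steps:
h = -27/14 (h = 5/((-70/27)) = 5/((-70*1/27)) = 5/(-70/27) = 5*(-27/70) = -27/14 ≈ -1.9286)
(h + q(-3, -3/1 - 6/(-1)))**2 = (-27/14 + 1/(-3))**2 = (-27/14 - 1/3)**2 = (-95/42)**2 = 9025/1764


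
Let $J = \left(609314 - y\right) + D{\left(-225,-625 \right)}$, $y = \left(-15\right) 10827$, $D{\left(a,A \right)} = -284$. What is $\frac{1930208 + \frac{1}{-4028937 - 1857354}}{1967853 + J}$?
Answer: $\frac{11361765978527}{16124246300808} \approx 0.70464$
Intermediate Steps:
$y = -162405$
$J = 771435$ ($J = \left(609314 - -162405\right) - 284 = \left(609314 + 162405\right) - 284 = 771719 - 284 = 771435$)
$\frac{1930208 + \frac{1}{-4028937 - 1857354}}{1967853 + J} = \frac{1930208 + \frac{1}{-4028937 - 1857354}}{1967853 + 771435} = \frac{1930208 + \frac{1}{-5886291}}{2739288} = \left(1930208 - \frac{1}{5886291}\right) \frac{1}{2739288} = \frac{11361765978527}{5886291} \cdot \frac{1}{2739288} = \frac{11361765978527}{16124246300808}$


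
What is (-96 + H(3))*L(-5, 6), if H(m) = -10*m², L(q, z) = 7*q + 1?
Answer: 6324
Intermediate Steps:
L(q, z) = 1 + 7*q
(-96 + H(3))*L(-5, 6) = (-96 - 10*3²)*(1 + 7*(-5)) = (-96 - 10*9)*(1 - 35) = (-96 - 90)*(-34) = -186*(-34) = 6324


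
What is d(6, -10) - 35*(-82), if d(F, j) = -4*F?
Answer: 2846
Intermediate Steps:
d(6, -10) - 35*(-82) = -4*6 - 35*(-82) = -24 + 2870 = 2846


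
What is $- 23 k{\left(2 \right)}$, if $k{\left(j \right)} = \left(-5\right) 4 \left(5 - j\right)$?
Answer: $1380$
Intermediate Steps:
$k{\left(j \right)} = -100 + 20 j$ ($k{\left(j \right)} = - 20 \left(5 - j\right) = -100 + 20 j$)
$- 23 k{\left(2 \right)} = - 23 \left(-100 + 20 \cdot 2\right) = - 23 \left(-100 + 40\right) = \left(-23\right) \left(-60\right) = 1380$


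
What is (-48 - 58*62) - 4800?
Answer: -8444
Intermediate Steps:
(-48 - 58*62) - 4800 = (-48 - 3596) - 4800 = -3644 - 4800 = -8444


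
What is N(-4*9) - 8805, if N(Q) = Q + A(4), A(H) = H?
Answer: -8837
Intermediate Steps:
N(Q) = 4 + Q (N(Q) = Q + 4 = 4 + Q)
N(-4*9) - 8805 = (4 - 4*9) - 8805 = (4 - 36) - 8805 = -32 - 8805 = -8837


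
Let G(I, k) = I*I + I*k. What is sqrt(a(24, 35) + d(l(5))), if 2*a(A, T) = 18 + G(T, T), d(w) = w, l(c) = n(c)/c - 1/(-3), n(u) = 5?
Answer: sqrt(11118)/3 ≈ 35.147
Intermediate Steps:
G(I, k) = I**2 + I*k
l(c) = 1/3 + 5/c (l(c) = 5/c - 1/(-3) = 5/c - 1*(-1/3) = 5/c + 1/3 = 1/3 + 5/c)
a(A, T) = 9 + T**2 (a(A, T) = (18 + T*(T + T))/2 = (18 + T*(2*T))/2 = (18 + 2*T**2)/2 = 9 + T**2)
sqrt(a(24, 35) + d(l(5))) = sqrt((9 + 35**2) + (1/3)*(15 + 5)/5) = sqrt((9 + 1225) + (1/3)*(1/5)*20) = sqrt(1234 + 4/3) = sqrt(3706/3) = sqrt(11118)/3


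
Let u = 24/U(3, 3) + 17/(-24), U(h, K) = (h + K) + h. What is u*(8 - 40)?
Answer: -188/3 ≈ -62.667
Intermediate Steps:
U(h, K) = K + 2*h (U(h, K) = (K + h) + h = K + 2*h)
u = 47/24 (u = 24/(3 + 2*3) + 17/(-24) = 24/(3 + 6) + 17*(-1/24) = 24/9 - 17/24 = 24*(⅑) - 17/24 = 8/3 - 17/24 = 47/24 ≈ 1.9583)
u*(8 - 40) = 47*(8 - 40)/24 = (47/24)*(-32) = -188/3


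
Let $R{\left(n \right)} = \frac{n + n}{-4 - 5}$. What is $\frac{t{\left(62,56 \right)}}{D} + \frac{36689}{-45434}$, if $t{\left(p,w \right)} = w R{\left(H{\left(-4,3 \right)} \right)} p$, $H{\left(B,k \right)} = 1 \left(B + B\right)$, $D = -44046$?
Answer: $- \frac{8533991407}{9005336838} \approx -0.94766$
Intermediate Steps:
$H{\left(B,k \right)} = 2 B$ ($H{\left(B,k \right)} = 1 \cdot 2 B = 2 B$)
$R{\left(n \right)} = - \frac{2 n}{9}$ ($R{\left(n \right)} = \frac{2 n}{-9} = 2 n \left(- \frac{1}{9}\right) = - \frac{2 n}{9}$)
$t{\left(p,w \right)} = \frac{16 p w}{9}$ ($t{\left(p,w \right)} = w \left(- \frac{2 \cdot 2 \left(-4\right)}{9}\right) p = w \left(\left(- \frac{2}{9}\right) \left(-8\right)\right) p = w \frac{16}{9} p = \frac{16 w}{9} p = \frac{16 p w}{9}$)
$\frac{t{\left(62,56 \right)}}{D} + \frac{36689}{-45434} = \frac{\frac{16}{9} \cdot 62 \cdot 56}{-44046} + \frac{36689}{-45434} = \frac{55552}{9} \left(- \frac{1}{44046}\right) + 36689 \left(- \frac{1}{45434}\right) = - \frac{27776}{198207} - \frac{36689}{45434} = - \frac{8533991407}{9005336838}$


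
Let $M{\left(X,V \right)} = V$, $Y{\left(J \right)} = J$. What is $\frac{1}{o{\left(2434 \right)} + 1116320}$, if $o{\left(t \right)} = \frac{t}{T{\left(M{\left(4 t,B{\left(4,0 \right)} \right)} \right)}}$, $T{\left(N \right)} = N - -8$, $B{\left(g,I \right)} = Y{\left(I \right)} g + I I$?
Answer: $\frac{4}{4466497} \approx 8.9556 \cdot 10^{-7}$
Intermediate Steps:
$B{\left(g,I \right)} = I^{2} + I g$ ($B{\left(g,I \right)} = I g + I I = I g + I^{2} = I^{2} + I g$)
$T{\left(N \right)} = 8 + N$ ($T{\left(N \right)} = N + 8 = 8 + N$)
$o{\left(t \right)} = \frac{t}{8}$ ($o{\left(t \right)} = \frac{t}{8 + 0 \left(0 + 4\right)} = \frac{t}{8 + 0 \cdot 4} = \frac{t}{8 + 0} = \frac{t}{8}$)
$\frac{1}{o{\left(2434 \right)} + 1116320} = \frac{1}{\frac{1}{8} \cdot 2434 + 1116320} = \frac{1}{\frac{1217}{4} + 1116320} = \frac{1}{\frac{4466497}{4}} = \frac{4}{4466497}$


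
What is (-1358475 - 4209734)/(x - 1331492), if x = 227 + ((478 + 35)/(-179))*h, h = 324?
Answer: 996709411/238462647 ≈ 4.1797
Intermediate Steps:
x = -125579/179 (x = 227 + ((478 + 35)/(-179))*324 = 227 + (513*(-1/179))*324 = 227 - 513/179*324 = 227 - 166212/179 = -125579/179 ≈ -701.56)
(-1358475 - 4209734)/(x - 1331492) = (-1358475 - 4209734)/(-125579/179 - 1331492) = -5568209/(-238462647/179) = -5568209*(-179/238462647) = 996709411/238462647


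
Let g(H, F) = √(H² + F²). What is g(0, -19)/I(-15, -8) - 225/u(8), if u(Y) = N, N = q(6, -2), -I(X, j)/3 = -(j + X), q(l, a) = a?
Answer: 15487/138 ≈ 112.22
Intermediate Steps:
I(X, j) = 3*X + 3*j (I(X, j) = -(-3)*(j + X) = -(-3)*(X + j) = -3*(-X - j) = 3*X + 3*j)
N = -2
u(Y) = -2
g(H, F) = √(F² + H²)
g(0, -19)/I(-15, -8) - 225/u(8) = √((-19)² + 0²)/(3*(-15) + 3*(-8)) - 225/(-2) = √(361 + 0)/(-45 - 24) - 225*(-½) = √361/(-69) + 225/2 = 19*(-1/69) + 225/2 = -19/69 + 225/2 = 15487/138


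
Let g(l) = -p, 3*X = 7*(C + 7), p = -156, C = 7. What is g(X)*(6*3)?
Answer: 2808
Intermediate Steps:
X = 98/3 (X = (7*(7 + 7))/3 = (7*14)/3 = (⅓)*98 = 98/3 ≈ 32.667)
g(l) = 156 (g(l) = -1*(-156) = 156)
g(X)*(6*3) = 156*(6*3) = 156*18 = 2808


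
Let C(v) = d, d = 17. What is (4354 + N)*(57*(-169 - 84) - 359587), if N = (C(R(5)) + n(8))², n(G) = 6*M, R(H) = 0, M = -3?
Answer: -1628804840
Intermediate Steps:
C(v) = 17
n(G) = -18 (n(G) = 6*(-3) = -18)
N = 1 (N = (17 - 18)² = (-1)² = 1)
(4354 + N)*(57*(-169 - 84) - 359587) = (4354 + 1)*(57*(-169 - 84) - 359587) = 4355*(57*(-253) - 359587) = 4355*(-14421 - 359587) = 4355*(-374008) = -1628804840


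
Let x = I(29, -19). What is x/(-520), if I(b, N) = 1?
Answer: -1/520 ≈ -0.0019231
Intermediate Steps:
x = 1
x/(-520) = 1/(-520) = 1*(-1/520) = -1/520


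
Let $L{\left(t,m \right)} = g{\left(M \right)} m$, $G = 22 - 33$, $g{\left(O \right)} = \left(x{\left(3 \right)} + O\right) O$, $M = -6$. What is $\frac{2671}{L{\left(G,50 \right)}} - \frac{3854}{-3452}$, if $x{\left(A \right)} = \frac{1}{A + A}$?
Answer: $\frac{1995599}{755125} \approx 2.6427$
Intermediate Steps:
$x{\left(A \right)} = \frac{1}{2 A}$
$g{\left(O \right)} = O \left(\frac{1}{6} + O\right)$ ($g{\left(O \right)} = \left(\frac{1}{2 \cdot 3} + O\right) O = \left(\frac{1}{2} \cdot \frac{1}{3} + O\right) O = \left(\frac{1}{6} + O\right) O = O \left(\frac{1}{6} + O\right)$)
$G = -11$ ($G = 22 - 33 = -11$)
$L{\left(t,m \right)} = 35 m$ ($L{\left(t,m \right)} = - 6 \left(\frac{1}{6} - 6\right) m = \left(-6\right) \left(- \frac{35}{6}\right) m = 35 m$)
$\frac{2671}{L{\left(G,50 \right)}} - \frac{3854}{-3452} = \frac{2671}{35 \cdot 50} - \frac{3854}{-3452} = \frac{2671}{1750} - - \frac{1927}{1726} = 2671 \cdot \frac{1}{1750} + \frac{1927}{1726} = \frac{2671}{1750} + \frac{1927}{1726} = \frac{1995599}{755125}$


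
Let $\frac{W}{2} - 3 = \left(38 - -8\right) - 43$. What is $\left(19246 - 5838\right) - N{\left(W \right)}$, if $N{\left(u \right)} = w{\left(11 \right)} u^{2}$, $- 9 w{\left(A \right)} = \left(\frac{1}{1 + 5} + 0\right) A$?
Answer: $\frac{40312}{3} \approx 13437.0$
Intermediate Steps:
$W = 12$ ($W = 6 + 2 \left(\left(38 - -8\right) - 43\right) = 6 + 2 \left(\left(38 + \left(-20 + 28\right)\right) - 43\right) = 6 + 2 \left(\left(38 + 8\right) - 43\right) = 6 + 2 \left(46 - 43\right) = 6 + 2 \cdot 3 = 6 + 6 = 12$)
$w{\left(A \right)} = - \frac{A}{54}$ ($w{\left(A \right)} = - \frac{\left(\frac{1}{1 + 5} + 0\right) A}{9} = - \frac{\left(\frac{1}{6} + 0\right) A}{9} = - \frac{\frac{1}{6} A}{9} = - \frac{A}{54}$)
$N{\left(u \right)} = - \frac{11 u^{2}}{54}$ ($N{\left(u \right)} = \left(- \frac{1}{54}\right) 11 u^{2} = - \frac{11 u^{2}}{54}$)
$\left(19246 - 5838\right) - N{\left(W \right)} = \left(19246 - 5838\right) - - \frac{11 \cdot 12^{2}}{54} = 13408 - \left(- \frac{11}{54}\right) 144 = 13408 - - \frac{88}{3} = 13408 + \frac{88}{3} = \frac{40312}{3}$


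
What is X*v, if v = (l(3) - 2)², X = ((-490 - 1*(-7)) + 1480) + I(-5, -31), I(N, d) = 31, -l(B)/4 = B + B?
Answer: 694928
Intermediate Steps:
l(B) = -8*B (l(B) = -4*(B + B) = -8*B)
X = 1028 (X = ((-490 - 1*(-7)) + 1480) + 31 = ((-490 + 7) + 1480) + 31 = (-483 + 1480) + 31 = 997 + 31 = 1028)
v = 676 (v = (-8*3 - 2)² = (-24 - 2)² = (-26)² = 676)
X*v = 1028*676 = 694928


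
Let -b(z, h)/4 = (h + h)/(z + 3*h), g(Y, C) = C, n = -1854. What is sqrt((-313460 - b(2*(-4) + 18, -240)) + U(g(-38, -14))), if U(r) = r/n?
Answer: I*sqrt(150873174513107)/21939 ≈ 559.87*I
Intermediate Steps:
b(z, h) = -8*h/(z + 3*h) (b(z, h) = -4*(h + h)/(z + 3*h) = -4*2*h/(z + 3*h) = -8*h/(z + 3*h))
U(r) = -r/1854 (U(r) = r/(-1854) = r*(-1/1854) = -r/1854)
sqrt((-313460 - b(2*(-4) + 18, -240)) + U(g(-38, -14))) = sqrt((-313460 - (-8)*(-240)/((2*(-4) + 18) + 3*(-240))) - 1/1854*(-14)) = sqrt((-313460 - (-8)*(-240)/((-8 + 18) - 720)) + 7/927) = sqrt((-313460 - (-8)*(-240)/(10 - 720)) + 7/927) = sqrt((-313460 - (-8)*(-240)/(-710)) + 7/927) = sqrt((-313460 - (-8)*(-240)*(-1)/710) + 7/927) = sqrt((-313460 - 1*(-192/71)) + 7/927) = sqrt((-313460 + 192/71) + 7/927) = sqrt(-22255468/71 + 7/927) = sqrt(-20630818339/65817) = I*sqrt(150873174513107)/21939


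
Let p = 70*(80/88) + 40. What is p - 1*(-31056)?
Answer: 342756/11 ≈ 31160.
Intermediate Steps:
p = 1140/11 (p = 70*(80*(1/88)) + 40 = 70*(10/11) + 40 = 700/11 + 40 = 1140/11 ≈ 103.64)
p - 1*(-31056) = 1140/11 - 1*(-31056) = 1140/11 + 31056 = 342756/11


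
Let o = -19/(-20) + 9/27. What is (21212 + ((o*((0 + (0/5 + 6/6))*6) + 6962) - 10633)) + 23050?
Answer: 405987/10 ≈ 40599.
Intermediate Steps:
o = 77/60 (o = -19*(-1/20) + 9*(1/27) = 19/20 + ⅓ = 77/60 ≈ 1.2833)
(21212 + ((o*((0 + (0/5 + 6/6))*6) + 6962) - 10633)) + 23050 = (21212 + ((77*((0 + (0/5 + 6/6))*6)/60 + 6962) - 10633)) + 23050 = (21212 + ((77*((0 + (0*(⅕) + 6*(⅙)))*6)/60 + 6962) - 10633)) + 23050 = (21212 + ((77*((0 + (0 + 1))*6)/60 + 6962) - 10633)) + 23050 = (21212 + ((77*((0 + 1)*6)/60 + 6962) - 10633)) + 23050 = (21212 + ((77*(1*6)/60 + 6962) - 10633)) + 23050 = (21212 + (((77/60)*6 + 6962) - 10633)) + 23050 = (21212 + ((77/10 + 6962) - 10633)) + 23050 = (21212 + (69697/10 - 10633)) + 23050 = (21212 - 36633/10) + 23050 = 175487/10 + 23050 = 405987/10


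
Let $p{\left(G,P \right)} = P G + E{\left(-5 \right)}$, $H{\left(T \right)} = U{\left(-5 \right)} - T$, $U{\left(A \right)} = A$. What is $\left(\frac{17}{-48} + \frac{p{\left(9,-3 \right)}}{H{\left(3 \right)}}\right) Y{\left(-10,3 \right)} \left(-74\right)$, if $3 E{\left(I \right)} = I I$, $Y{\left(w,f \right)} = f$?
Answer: $- \frac{3515}{8} \approx -439.38$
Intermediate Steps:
$E{\left(I \right)} = \frac{I^{2}}{3}$ ($E{\left(I \right)} = \frac{I I}{3} = \frac{I^{2}}{3}$)
$H{\left(T \right)} = -5 - T$
$p{\left(G,P \right)} = \frac{25}{3} + G P$ ($p{\left(G,P \right)} = P G + \frac{\left(-5\right)^{2}}{3} = G P + \frac{1}{3} \cdot 25 = G P + \frac{25}{3} = \frac{25}{3} + G P$)
$\left(\frac{17}{-48} + \frac{p{\left(9,-3 \right)}}{H{\left(3 \right)}}\right) Y{\left(-10,3 \right)} \left(-74\right) = \left(\frac{17}{-48} + \frac{\frac{25}{3} + 9 \left(-3\right)}{-5 - 3}\right) 3 \left(-74\right) = \left(17 \left(- \frac{1}{48}\right) + \frac{\frac{25}{3} - 27}{-5 - 3}\right) 3 \left(-74\right) = \left(- \frac{17}{48} - \frac{56}{3 \left(-8\right)}\right) 3 \left(-74\right) = \left(- \frac{17}{48} - - \frac{7}{3}\right) 3 \left(-74\right) = \left(- \frac{17}{48} + \frac{7}{3}\right) 3 \left(-74\right) = \frac{95}{48} \cdot 3 \left(-74\right) = \frac{95}{16} \left(-74\right) = - \frac{3515}{8}$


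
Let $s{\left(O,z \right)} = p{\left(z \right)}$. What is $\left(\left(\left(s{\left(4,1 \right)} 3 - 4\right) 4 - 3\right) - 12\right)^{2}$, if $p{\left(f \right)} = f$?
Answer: $361$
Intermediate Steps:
$s{\left(O,z \right)} = z$
$\left(\left(\left(s{\left(4,1 \right)} 3 - 4\right) 4 - 3\right) - 12\right)^{2} = \left(\left(\left(1 \cdot 3 - 4\right) 4 - 3\right) - 12\right)^{2} = \left(\left(\left(3 - 4\right) 4 - 3\right) - 12\right)^{2} = \left(\left(\left(-1\right) 4 - 3\right) - 12\right)^{2} = \left(\left(-4 - 3\right) - 12\right)^{2} = \left(-7 - 12\right)^{2} = \left(-19\right)^{2} = 361$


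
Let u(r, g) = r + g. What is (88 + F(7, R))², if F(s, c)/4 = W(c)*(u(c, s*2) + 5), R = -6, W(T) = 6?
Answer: 160000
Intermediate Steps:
u(r, g) = g + r
F(s, c) = 120 + 24*c + 48*s (F(s, c) = 4*(6*((s*2 + c) + 5)) = 4*(6*((2*s + c) + 5)) = 4*(6*((c + 2*s) + 5)) = 4*(6*(5 + c + 2*s)) = 4*(30 + 6*c + 12*s) = 120 + 24*c + 48*s)
(88 + F(7, R))² = (88 + (120 + 24*(-6) + 48*7))² = (88 + (120 - 144 + 336))² = (88 + 312)² = 400² = 160000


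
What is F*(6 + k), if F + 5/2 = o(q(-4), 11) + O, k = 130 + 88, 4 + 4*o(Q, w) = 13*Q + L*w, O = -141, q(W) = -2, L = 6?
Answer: -30128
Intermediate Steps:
o(Q, w) = -1 + 3*w/2 + 13*Q/4 (o(Q, w) = -1 + (13*Q + 6*w)/4 = -1 + (6*w + 13*Q)/4 = -1 + (3*w/2 + 13*Q/4) = -1 + 3*w/2 + 13*Q/4)
k = 218
F = -269/2 (F = -5/2 + ((-1 + (3/2)*11 + (13/4)*(-2)) - 141) = -5/2 + ((-1 + 33/2 - 13/2) - 141) = -5/2 + (9 - 141) = -5/2 - 132 = -269/2 ≈ -134.50)
F*(6 + k) = -269*(6 + 218)/2 = -269/2*224 = -30128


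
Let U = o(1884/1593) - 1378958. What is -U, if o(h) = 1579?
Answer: 1377379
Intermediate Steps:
U = -1377379 (U = 1579 - 1378958 = -1377379)
-U = -1*(-1377379) = 1377379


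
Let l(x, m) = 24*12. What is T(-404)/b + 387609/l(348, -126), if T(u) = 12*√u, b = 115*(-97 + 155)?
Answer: 129203/96 + 12*I*√101/3335 ≈ 1345.9 + 0.036161*I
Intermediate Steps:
b = 6670 (b = 115*58 = 6670)
l(x, m) = 288
T(-404)/b + 387609/l(348, -126) = (12*√(-404))/6670 + 387609/288 = (12*(2*I*√101))*(1/6670) + 387609*(1/288) = (24*I*√101)*(1/6670) + 129203/96 = 12*I*√101/3335 + 129203/96 = 129203/96 + 12*I*√101/3335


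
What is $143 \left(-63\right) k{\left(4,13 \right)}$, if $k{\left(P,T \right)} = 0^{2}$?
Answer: $0$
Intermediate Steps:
$k{\left(P,T \right)} = 0$
$143 \left(-63\right) k{\left(4,13 \right)} = 143 \left(-63\right) 0 = \left(-9009\right) 0 = 0$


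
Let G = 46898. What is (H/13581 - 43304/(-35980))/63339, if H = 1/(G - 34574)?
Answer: 1811971922539/95357709111630420 ≈ 1.9002e-5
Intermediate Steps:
H = 1/12324 (H = 1/(46898 - 34574) = 1/12324 ≈ 8.1143e-5)
(H/13581 - 43304/(-35980))/63339 = ((1/12324)/13581 - 43304/(-35980))/63339 = ((1/12324)*(1/13581) - 43304*(-1/35980))*(1/63339) = (1/167372244 + 10826/8995)*(1/63339) = (1811971922539/1505513334780)*(1/63339) = 1811971922539/95357709111630420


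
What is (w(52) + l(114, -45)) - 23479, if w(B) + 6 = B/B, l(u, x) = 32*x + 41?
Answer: -24883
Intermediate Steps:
l(u, x) = 41 + 32*x
w(B) = -5 (w(B) = -6 + B/B = -6 + 1 = -5)
(w(52) + l(114, -45)) - 23479 = (-5 + (41 + 32*(-45))) - 23479 = (-5 + (41 - 1440)) - 23479 = (-5 - 1399) - 23479 = -1404 - 23479 = -24883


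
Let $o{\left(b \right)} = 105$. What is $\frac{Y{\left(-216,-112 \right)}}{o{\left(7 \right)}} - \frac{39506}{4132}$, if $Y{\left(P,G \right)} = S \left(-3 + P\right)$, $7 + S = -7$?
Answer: $\frac{202871}{10330} \approx 19.639$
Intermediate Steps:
$S = -14$ ($S = -7 - 7 = -14$)
$Y{\left(P,G \right)} = 42 - 14 P$ ($Y{\left(P,G \right)} = - 14 \left(-3 + P\right) = 42 - 14 P$)
$\frac{Y{\left(-216,-112 \right)}}{o{\left(7 \right)}} - \frac{39506}{4132} = \frac{42 - -3024}{105} - \frac{39506}{4132} = \left(42 + 3024\right) \frac{1}{105} - \frac{19753}{2066} = 3066 \cdot \frac{1}{105} - \frac{19753}{2066} = \frac{146}{5} - \frac{19753}{2066} = \frac{202871}{10330}$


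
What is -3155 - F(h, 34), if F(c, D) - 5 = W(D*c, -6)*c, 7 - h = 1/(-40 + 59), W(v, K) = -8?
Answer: -58984/19 ≈ -3104.4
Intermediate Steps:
h = 132/19 (h = 7 - 1/(-40 + 59) = 7 - 1/19 = 132/19 ≈ 6.9474)
F(c, D) = 5 - 8*c
-3155 - F(h, 34) = -3155 - (5 - 8*132/19) = -3155 - (5 - 1056/19) = -3155 - 1*(-961/19) = -3155 + 961/19 = -58984/19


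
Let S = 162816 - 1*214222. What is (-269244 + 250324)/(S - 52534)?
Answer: 946/5197 ≈ 0.18203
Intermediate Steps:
S = -51406 (S = 162816 - 214222 = -51406)
(-269244 + 250324)/(S - 52534) = (-269244 + 250324)/(-51406 - 52534) = -18920/(-103940) = -18920*(-1/103940) = 946/5197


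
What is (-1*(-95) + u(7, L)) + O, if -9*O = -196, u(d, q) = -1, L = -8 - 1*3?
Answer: 1042/9 ≈ 115.78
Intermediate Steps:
L = -11 (L = -8 - 3 = -11)
O = 196/9 (O = -1/9*(-196) = 196/9 ≈ 21.778)
(-1*(-95) + u(7, L)) + O = (-1*(-95) - 1) + 196/9 = (95 - 1) + 196/9 = 94 + 196/9 = 1042/9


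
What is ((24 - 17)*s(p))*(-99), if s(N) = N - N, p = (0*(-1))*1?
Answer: 0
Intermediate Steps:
p = 0 (p = 0*1 = 0)
s(N) = 0
((24 - 17)*s(p))*(-99) = ((24 - 17)*0)*(-99) = (7*0)*(-99) = 0*(-99) = 0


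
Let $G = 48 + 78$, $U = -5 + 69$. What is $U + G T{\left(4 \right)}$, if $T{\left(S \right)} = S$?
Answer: $568$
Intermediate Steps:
$U = 64$
$G = 126$
$U + G T{\left(4 \right)} = 64 + 126 \cdot 4 = 64 + 504 = 568$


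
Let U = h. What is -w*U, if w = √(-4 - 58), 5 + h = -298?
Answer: 303*I*√62 ≈ 2385.8*I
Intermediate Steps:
h = -303 (h = -5 - 298 = -303)
w = I*√62 (w = √(-62) = I*√62 ≈ 7.874*I)
U = -303
-w*U = -I*√62*(-303) = -(-303)*I*√62 = 303*I*√62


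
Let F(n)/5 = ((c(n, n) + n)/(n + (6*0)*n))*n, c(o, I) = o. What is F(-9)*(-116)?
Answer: 10440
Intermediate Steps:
F(n) = 10*n (F(n) = 5*(((n + n)/(n + (6*0)*n))*n) = 5*(((2*n)/(n + 0*n))*n) = 5*(((2*n)/(n + 0))*n) = 5*(((2*n)/n)*n) = 5*(2*n) = 10*n)
F(-9)*(-116) = (10*(-9))*(-116) = -90*(-116) = 10440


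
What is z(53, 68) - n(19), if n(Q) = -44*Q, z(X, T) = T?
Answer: 904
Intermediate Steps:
z(53, 68) - n(19) = 68 - (-44)*19 = 68 - 1*(-836) = 68 + 836 = 904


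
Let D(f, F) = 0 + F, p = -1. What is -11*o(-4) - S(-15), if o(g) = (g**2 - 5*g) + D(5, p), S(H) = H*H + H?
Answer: -595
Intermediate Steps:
D(f, F) = F
S(H) = H + H**2 (S(H) = H**2 + H = H + H**2)
o(g) = -1 + g**2 - 5*g (o(g) = (g**2 - 5*g) - 1 = -1 + g**2 - 5*g)
-11*o(-4) - S(-15) = -11*(-1 + (-4)**2 - 5*(-4)) - (-15)*(1 - 15) = -11*(-1 + 16 + 20) - (-15)*(-14) = -11*35 - 1*210 = -385 - 210 = -595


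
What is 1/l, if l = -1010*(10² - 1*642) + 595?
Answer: 1/548015 ≈ 1.8248e-6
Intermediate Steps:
l = 548015 (l = -1010*(100 - 642) + 595 = -1010*(-542) + 595 = 547420 + 595 = 548015)
1/l = 1/548015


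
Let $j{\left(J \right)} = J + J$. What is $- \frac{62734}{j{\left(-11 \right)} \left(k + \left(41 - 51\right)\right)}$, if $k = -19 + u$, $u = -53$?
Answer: $- \frac{31367}{902} \approx -34.775$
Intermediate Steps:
$j{\left(J \right)} = 2 J$
$k = -72$ ($k = -19 - 53 = -72$)
$- \frac{62734}{j{\left(-11 \right)} \left(k + \left(41 - 51\right)\right)} = - \frac{62734}{2 \left(-11\right) \left(-72 + \left(41 - 51\right)\right)} = - \frac{62734}{\left(-22\right) \left(-72 - 10\right)} = - \frac{62734}{\left(-22\right) \left(-82\right)} = - \frac{62734}{1804} = \left(-62734\right) \frac{1}{1804} = - \frac{31367}{902}$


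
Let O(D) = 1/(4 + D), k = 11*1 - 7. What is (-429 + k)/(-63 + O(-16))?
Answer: 5100/757 ≈ 6.7371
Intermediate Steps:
k = 4 (k = 11 - 7 = 4)
(-429 + k)/(-63 + O(-16)) = (-429 + 4)/(-63 + 1/(4 - 16)) = -425/(-63 + 1/(-12)) = -425/(-63 - 1/12) = -425/(-757/12) = -425*(-12/757) = 5100/757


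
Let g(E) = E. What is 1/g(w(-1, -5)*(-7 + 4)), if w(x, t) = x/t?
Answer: -5/3 ≈ -1.6667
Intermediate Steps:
1/g(w(-1, -5)*(-7 + 4)) = 1/((-1/(-5))*(-7 + 4)) = 1/(-1*(-⅕)*(-3)) = 1/((⅕)*(-3)) = 1/(-⅗) = -5/3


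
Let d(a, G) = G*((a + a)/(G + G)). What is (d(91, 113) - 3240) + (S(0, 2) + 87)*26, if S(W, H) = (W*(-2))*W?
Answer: -887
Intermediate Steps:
S(W, H) = -2*W² (S(W, H) = (-2*W)*W = -2*W²)
d(a, G) = a (d(a, G) = G*((2*a)/((2*G))) = G*((2*a)*(1/(2*G))) = G*(a/G) = a)
(d(91, 113) - 3240) + (S(0, 2) + 87)*26 = (91 - 3240) + (-2*0² + 87)*26 = -3149 + (-2*0 + 87)*26 = -3149 + (0 + 87)*26 = -3149 + 87*26 = -3149 + 2262 = -887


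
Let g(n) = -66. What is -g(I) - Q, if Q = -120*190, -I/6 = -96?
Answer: 22866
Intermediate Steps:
I = 576 (I = -6*(-96) = 576)
Q = -22800
-g(I) - Q = -1*(-66) - 1*(-22800) = 66 + 22800 = 22866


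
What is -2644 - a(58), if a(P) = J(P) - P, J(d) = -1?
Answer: -2585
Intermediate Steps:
a(P) = -1 - P
-2644 - a(58) = -2644 - (-1 - 1*58) = -2644 - (-1 - 58) = -2644 - 1*(-59) = -2644 + 59 = -2585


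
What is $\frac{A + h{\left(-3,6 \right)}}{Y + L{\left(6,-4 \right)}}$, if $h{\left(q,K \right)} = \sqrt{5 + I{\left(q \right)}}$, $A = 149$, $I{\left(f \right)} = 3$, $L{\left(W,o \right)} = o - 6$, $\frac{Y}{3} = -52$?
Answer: $- \frac{149}{166} - \frac{\sqrt{2}}{83} \approx -0.91463$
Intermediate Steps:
$Y = -156$ ($Y = 3 \left(-52\right) = -156$)
$L{\left(W,o \right)} = -6 + o$ ($L{\left(W,o \right)} = o - 6 = -6 + o$)
$h{\left(q,K \right)} = 2 \sqrt{2}$ ($h{\left(q,K \right)} = \sqrt{5 + 3} = \sqrt{8} = 2 \sqrt{2}$)
$\frac{A + h{\left(-3,6 \right)}}{Y + L{\left(6,-4 \right)}} = \frac{149 + 2 \sqrt{2}}{-156 - 10} = \frac{149 + 2 \sqrt{2}}{-166} = - \frac{149 + 2 \sqrt{2}}{166} = - \frac{149}{166} - \frac{\sqrt{2}}{83}$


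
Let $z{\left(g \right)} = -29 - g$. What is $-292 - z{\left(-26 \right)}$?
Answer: $-289$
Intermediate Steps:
$-292 - z{\left(-26 \right)} = -292 - \left(-29 - -26\right) = -292 - \left(-29 + 26\right) = -292 - -3 = -292 + 3 = -289$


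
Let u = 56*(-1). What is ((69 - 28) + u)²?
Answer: 225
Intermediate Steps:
u = -56
((69 - 28) + u)² = ((69 - 28) - 56)² = (41 - 56)² = (-15)² = 225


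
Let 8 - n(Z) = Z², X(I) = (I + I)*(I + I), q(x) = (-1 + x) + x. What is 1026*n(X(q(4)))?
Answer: -39406608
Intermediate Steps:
q(x) = -1 + 2*x
X(I) = 4*I² (X(I) = (2*I)*(2*I) = 4*I²)
n(Z) = 8 - Z²
1026*n(X(q(4))) = 1026*(8 - (4*(-1 + 2*4)²)²) = 1026*(8 - (4*(-1 + 8)²)²) = 1026*(8 - (4*7²)²) = 1026*(8 - (4*49)²) = 1026*(8 - 1*196²) = 1026*(8 - 1*38416) = 1026*(8 - 38416) = 1026*(-38408) = -39406608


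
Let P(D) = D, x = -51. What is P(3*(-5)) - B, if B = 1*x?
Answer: 36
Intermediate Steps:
B = -51 (B = 1*(-51) = -51)
P(3*(-5)) - B = 3*(-5) - 1*(-51) = -15 + 51 = 36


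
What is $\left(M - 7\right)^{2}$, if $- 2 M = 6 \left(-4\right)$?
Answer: $25$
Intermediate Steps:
$M = 12$ ($M = - \frac{6 \left(-4\right)}{2} = \left(- \frac{1}{2}\right) \left(-24\right) = 12$)
$\left(M - 7\right)^{2} = \left(12 - 7\right)^{2} = 5^{2} = 25$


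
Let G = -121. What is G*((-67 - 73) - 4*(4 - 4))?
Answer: 16940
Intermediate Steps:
G*((-67 - 73) - 4*(4 - 4)) = -121*((-67 - 73) - 4*(4 - 4)) = -121*(-140 - 4*0) = -121*(-140 + 0) = -121*(-140) = 16940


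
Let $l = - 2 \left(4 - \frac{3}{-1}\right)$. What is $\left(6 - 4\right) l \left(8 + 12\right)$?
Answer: $-560$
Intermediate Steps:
$l = -14$ ($l = - 2 \left(4 - -3\right) = - 2 \left(4 + 3\right) = \left(-2\right) 7 = -14$)
$\left(6 - 4\right) l \left(8 + 12\right) = \left(6 - 4\right) \left(- 14 \left(8 + 12\right)\right) = \left(6 - 4\right) \left(\left(-14\right) 20\right) = 2 \left(-280\right) = -560$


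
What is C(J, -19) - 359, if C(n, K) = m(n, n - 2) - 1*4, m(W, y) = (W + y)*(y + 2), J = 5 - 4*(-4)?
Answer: 477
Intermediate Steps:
J = 21 (J = 5 + 16 = 21)
m(W, y) = (2 + y)*(W + y) (m(W, y) = (W + y)*(2 + y) = (2 + y)*(W + y))
C(n, K) = -8 + (-2 + n)² + 4*n + n*(-2 + n) (C(n, K) = ((n - 2)² + 2*n + 2*(n - 2) + n*(n - 2)) - 1*4 = ((-2 + n)² + 2*n + 2*(-2 + n) + n*(-2 + n)) - 4 = ((-2 + n)² + 2*n + (-4 + 2*n) + n*(-2 + n)) - 4 = (-4 + (-2 + n)² + 4*n + n*(-2 + n)) - 4 = -8 + (-2 + n)² + 4*n + n*(-2 + n))
C(J, -19) - 359 = (-4 - 2*21 + 2*21²) - 359 = (-4 - 42 + 2*441) - 359 = (-4 - 42 + 882) - 359 = 836 - 359 = 477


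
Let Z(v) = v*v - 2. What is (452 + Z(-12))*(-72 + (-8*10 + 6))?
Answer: -86724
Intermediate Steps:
Z(v) = -2 + v² (Z(v) = v² - 2 = -2 + v²)
(452 + Z(-12))*(-72 + (-8*10 + 6)) = (452 + (-2 + (-12)²))*(-72 + (-8*10 + 6)) = (452 + (-2 + 144))*(-72 + (-80 + 6)) = (452 + 142)*(-72 - 74) = 594*(-146) = -86724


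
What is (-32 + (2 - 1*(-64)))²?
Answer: 1156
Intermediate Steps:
(-32 + (2 - 1*(-64)))² = (-32 + (2 + 64))² = (-32 + 66)² = 34² = 1156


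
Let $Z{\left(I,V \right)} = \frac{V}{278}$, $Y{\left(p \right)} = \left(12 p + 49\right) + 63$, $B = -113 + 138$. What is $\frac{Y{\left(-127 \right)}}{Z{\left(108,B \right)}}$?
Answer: $- \frac{392536}{25} \approx -15701.0$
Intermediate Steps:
$B = 25$
$Y{\left(p \right)} = 112 + 12 p$ ($Y{\left(p \right)} = \left(49 + 12 p\right) + 63 = 112 + 12 p$)
$Z{\left(I,V \right)} = \frac{V}{278}$ ($Z{\left(I,V \right)} = V \frac{1}{278} = \frac{V}{278}$)
$\frac{Y{\left(-127 \right)}}{Z{\left(108,B \right)}} = \frac{112 + 12 \left(-127\right)}{\frac{1}{278} \cdot 25} = \frac{112 - 1524}{\frac{25}{278}} = \left(-1412\right) \frac{278}{25} = - \frac{392536}{25}$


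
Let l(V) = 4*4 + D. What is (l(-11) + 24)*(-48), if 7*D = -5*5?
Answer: -12240/7 ≈ -1748.6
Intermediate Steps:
D = -25/7 (D = (-5*5)/7 = (⅐)*(-25) = -25/7 ≈ -3.5714)
l(V) = 87/7 (l(V) = 4*4 - 25/7 = 16 - 25/7 = 87/7)
(l(-11) + 24)*(-48) = (87/7 + 24)*(-48) = (255/7)*(-48) = -12240/7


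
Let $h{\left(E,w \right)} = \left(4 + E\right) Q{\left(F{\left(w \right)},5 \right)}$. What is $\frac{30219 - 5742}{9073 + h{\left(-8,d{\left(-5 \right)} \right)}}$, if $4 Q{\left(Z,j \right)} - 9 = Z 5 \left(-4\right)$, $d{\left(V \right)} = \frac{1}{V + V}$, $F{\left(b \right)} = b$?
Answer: $\frac{24477}{9062} \approx 2.7011$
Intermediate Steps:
$d{\left(V \right)} = \frac{1}{2 V}$
$Q{\left(Z,j \right)} = \frac{9}{4} - 5 Z$ ($Q{\left(Z,j \right)} = \frac{9}{4} + \frac{Z 5 \left(-4\right)}{4} = \frac{9}{4} + \frac{5 Z \left(-4\right)}{4} = \frac{9}{4} + \frac{\left(-20\right) Z}{4} = \frac{9}{4} - 5 Z$)
$h{\left(E,w \right)} = \left(4 + E\right) \left(\frac{9}{4} - 5 w\right)$
$\frac{30219 - 5742}{9073 + h{\left(-8,d{\left(-5 \right)} \right)}} = \frac{30219 - 5742}{9073 - \frac{\left(-9 + 20 \frac{1}{2 \left(-5\right)}\right) \left(4 - 8\right)}{4}} = \frac{24477}{9073 - \frac{1}{4} \left(-9 + 20 \cdot \frac{1}{2} \left(- \frac{1}{5}\right)\right) \left(-4\right)} = \frac{24477}{9073 - \frac{1}{4} \left(-9 + 20 \left(- \frac{1}{10}\right)\right) \left(-4\right)} = \frac{24477}{9073 - \frac{1}{4} \left(-9 - 2\right) \left(-4\right)} = \frac{24477}{9073 - \left(- \frac{11}{4}\right) \left(-4\right)} = \frac{24477}{9073 - 11} = \frac{24477}{9062}$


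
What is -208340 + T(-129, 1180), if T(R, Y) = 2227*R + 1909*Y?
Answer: 1756997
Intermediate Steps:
T(R, Y) = 1909*Y + 2227*R
-208340 + T(-129, 1180) = -208340 + (1909*1180 + 2227*(-129)) = -208340 + (2252620 - 287283) = -208340 + 1965337 = 1756997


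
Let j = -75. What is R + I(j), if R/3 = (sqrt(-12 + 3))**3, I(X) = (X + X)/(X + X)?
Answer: 1 - 81*I ≈ 1.0 - 81.0*I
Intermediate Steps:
I(X) = 1 (I(X) = (2*X)/((2*X)) = (2*X)*(1/(2*X)) = 1)
R = -81*I (R = 3*(sqrt(-12 + 3))**3 = 3*(sqrt(-9))**3 = 3*(3*I)**3 = 3*(-27*I) = -81*I ≈ -81.0*I)
R + I(j) = -81*I + 1 = 1 - 81*I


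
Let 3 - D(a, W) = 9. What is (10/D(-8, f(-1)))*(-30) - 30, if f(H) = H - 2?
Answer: 20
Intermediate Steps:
f(H) = -2 + H
D(a, W) = -6 (D(a, W) = 3 - 1*9 = 3 - 9 = -6)
(10/D(-8, f(-1)))*(-30) - 30 = (10/(-6))*(-30) - 30 = (10*(-⅙))*(-30) - 30 = -5/3*(-30) - 30 = 50 - 30 = 20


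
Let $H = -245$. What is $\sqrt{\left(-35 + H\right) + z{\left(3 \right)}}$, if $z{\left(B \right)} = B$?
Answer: $i \sqrt{277} \approx 16.643 i$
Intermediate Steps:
$\sqrt{\left(-35 + H\right) + z{\left(3 \right)}} = \sqrt{\left(-35 - 245\right) + 3} = \sqrt{-280 + 3} = \sqrt{-277} = i \sqrt{277}$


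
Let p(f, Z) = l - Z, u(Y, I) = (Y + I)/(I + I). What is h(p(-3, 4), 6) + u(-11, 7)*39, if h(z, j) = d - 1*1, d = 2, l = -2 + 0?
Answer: -71/7 ≈ -10.143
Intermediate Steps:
l = -2
u(Y, I) = (I + Y)/(2*I) (u(Y, I) = (I + Y)/((2*I)) = (I + Y)*(1/(2*I)) = (I + Y)/(2*I))
p(f, Z) = -2 - Z
h(z, j) = 1 (h(z, j) = 2 - 1*1 = 2 - 1 = 1)
h(p(-3, 4), 6) + u(-11, 7)*39 = 1 + ((½)*(7 - 11)/7)*39 = 1 + ((½)*(⅐)*(-4))*39 = 1 - 2/7*39 = 1 - 78/7 = -71/7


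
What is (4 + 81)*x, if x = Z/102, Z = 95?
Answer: 475/6 ≈ 79.167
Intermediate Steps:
x = 95/102 ≈ 0.93137
(4 + 81)*x = (4 + 81)*(95/102) = 85*(95/102) = 475/6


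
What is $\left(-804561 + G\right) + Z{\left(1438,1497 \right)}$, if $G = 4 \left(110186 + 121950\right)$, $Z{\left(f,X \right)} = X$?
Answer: $125480$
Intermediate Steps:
$G = 928544$ ($G = 4 \cdot 232136 = 928544$)
$\left(-804561 + G\right) + Z{\left(1438,1497 \right)} = \left(-804561 + 928544\right) + 1497 = 123983 + 1497 = 125480$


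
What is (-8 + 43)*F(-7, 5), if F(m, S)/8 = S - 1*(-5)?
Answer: 2800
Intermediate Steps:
F(m, S) = 40 + 8*S (F(m, S) = 8*(S - 1*(-5)) = 8*(S + 5) = 8*(5 + S) = 40 + 8*S)
(-8 + 43)*F(-7, 5) = (-8 + 43)*(40 + 8*5) = 35*(40 + 40) = 35*80 = 2800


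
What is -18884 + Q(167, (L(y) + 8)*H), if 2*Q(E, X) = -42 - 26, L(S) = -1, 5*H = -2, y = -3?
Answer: -18918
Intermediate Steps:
H = -⅖ (H = (⅕)*(-2) = -⅖ ≈ -0.40000)
Q(E, X) = -34 (Q(E, X) = (-42 - 26)/2 = (½)*(-68) = -34)
-18884 + Q(167, (L(y) + 8)*H) = -18884 - 34 = -18918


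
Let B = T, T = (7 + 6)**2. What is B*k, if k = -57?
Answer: -9633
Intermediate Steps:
T = 169 (T = 13**2 = 169)
B = 169
B*k = 169*(-57) = -9633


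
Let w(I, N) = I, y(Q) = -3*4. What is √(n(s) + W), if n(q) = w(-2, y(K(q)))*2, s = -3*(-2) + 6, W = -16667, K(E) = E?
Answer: I*√16671 ≈ 129.12*I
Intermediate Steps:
y(Q) = -12
s = 12 (s = 6 + 6 = 12)
n(q) = -4 (n(q) = -2*2 = -4)
√(n(s) + W) = √(-4 - 16667) = √(-16671) = I*√16671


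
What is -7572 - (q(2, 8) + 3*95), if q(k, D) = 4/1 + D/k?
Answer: -7865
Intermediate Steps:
q(k, D) = 4 + D/k (q(k, D) = 4*1 + D/k = 4 + D/k)
-7572 - (q(2, 8) + 3*95) = -7572 - ((4 + 8/2) + 3*95) = -7572 - ((4 + 8*(½)) + 285) = -7572 - ((4 + 4) + 285) = -7572 - (8 + 285) = -7572 - 1*293 = -7572 - 293 = -7865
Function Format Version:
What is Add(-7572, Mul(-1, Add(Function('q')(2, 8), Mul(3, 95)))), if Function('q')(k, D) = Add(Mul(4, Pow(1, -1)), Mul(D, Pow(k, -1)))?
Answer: -7865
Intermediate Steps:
Function('q')(k, D) = Add(4, Mul(D, Pow(k, -1))) (Function('q')(k, D) = Add(Mul(4, 1), Mul(D, Pow(k, -1))) = Add(4, Mul(D, Pow(k, -1))))
Add(-7572, Mul(-1, Add(Function('q')(2, 8), Mul(3, 95)))) = Add(-7572, Mul(-1, Add(Add(4, Mul(8, Pow(2, -1))), Mul(3, 95)))) = Add(-7572, Mul(-1, Add(Add(4, Mul(8, Rational(1, 2))), 285))) = Add(-7572, Mul(-1, Add(Add(4, 4), 285))) = Add(-7572, Mul(-1, Add(8, 285))) = Add(-7572, Mul(-1, 293)) = Add(-7572, -293) = -7865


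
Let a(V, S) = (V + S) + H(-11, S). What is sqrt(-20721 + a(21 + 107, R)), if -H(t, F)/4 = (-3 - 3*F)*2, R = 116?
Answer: I*sqrt(17669) ≈ 132.92*I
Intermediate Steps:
H(t, F) = 24 + 24*F (H(t, F) = -4*(-3 - 3*F)*2 = -4*(-6 - 6*F) = 24 + 24*F)
a(V, S) = 24 + V + 25*S (a(V, S) = (V + S) + (24 + 24*S) = (S + V) + (24 + 24*S) = 24 + V + 25*S)
sqrt(-20721 + a(21 + 107, R)) = sqrt(-20721 + (24 + (21 + 107) + 25*116)) = sqrt(-20721 + (24 + 128 + 2900)) = sqrt(-20721 + 3052) = sqrt(-17669) = I*sqrt(17669)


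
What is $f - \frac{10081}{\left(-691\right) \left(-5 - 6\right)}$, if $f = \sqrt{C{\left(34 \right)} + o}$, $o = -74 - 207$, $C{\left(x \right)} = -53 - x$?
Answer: $- \frac{10081}{7601} + 4 i \sqrt{23} \approx -1.3263 + 19.183 i$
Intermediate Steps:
$o = -281$ ($o = -74 - 207 = -281$)
$f = 4 i \sqrt{23}$ ($f = \sqrt{\left(-53 - 34\right) - 281} = \sqrt{-87 - 281} = \sqrt{-368} = 4 i \sqrt{23} \approx 19.183 i$)
$f - \frac{10081}{\left(-691\right) \left(-5 - 6\right)} = 4 i \sqrt{23} - \frac{10081}{\left(-691\right) \left(-5 - 6\right)} = 4 i \sqrt{23} - \frac{10081}{\left(-691\right) \left(-11\right)} = 4 i \sqrt{23} - \frac{10081}{7601} = - \frac{10081}{7601} + 4 i \sqrt{23}$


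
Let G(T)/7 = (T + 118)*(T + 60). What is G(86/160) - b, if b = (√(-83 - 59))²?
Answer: 322391983/6400 ≈ 50374.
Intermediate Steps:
G(T) = 7*(60 + T)*(118 + T) (G(T) = 7*((T + 118)*(T + 60)) = 7*((118 + T)*(60 + T)) = 7*((60 + T)*(118 + T)) = 7*(60 + T)*(118 + T))
b = -142 (b = (√(-142))² = (I*√142)² = -142)
G(86/160) - b = (49560 + 7*(86/160)² + 1246*(86/160)) - 1*(-142) = (49560 + 7*(86*(1/160))² + 1246*(86*(1/160))) + 142 = (49560 + 7*(43/80)² + 1246*(43/80)) + 142 = (49560 + 7*(1849/6400) + 26789/40) + 142 = (49560 + 12943/6400 + 26789/40) + 142 = 321483183/6400 + 142 = 322391983/6400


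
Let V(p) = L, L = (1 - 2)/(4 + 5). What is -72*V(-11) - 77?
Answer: -69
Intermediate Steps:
L = -⅑ (L = -1/9 = -1*⅑ = -⅑ ≈ -0.11111)
V(p) = -⅑
-72*V(-11) - 77 = -72*(-⅑) - 77 = 8 - 77 = -69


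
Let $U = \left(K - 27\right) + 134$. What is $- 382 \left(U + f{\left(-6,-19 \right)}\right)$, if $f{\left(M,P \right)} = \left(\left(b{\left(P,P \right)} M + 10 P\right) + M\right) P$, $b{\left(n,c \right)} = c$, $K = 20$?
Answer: $-643670$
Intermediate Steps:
$U = 127$ ($U = \left(20 - 27\right) + 134 = -7 + 134 = 127$)
$f{\left(M,P \right)} = P \left(M + 10 P + M P\right)$ ($f{\left(M,P \right)} = \left(\left(P M + 10 P\right) + M\right) P = \left(\left(M P + 10 P\right) + M\right) P = \left(\left(10 P + M P\right) + M\right) P = \left(M + 10 P + M P\right) P = P \left(M + 10 P + M P\right)$)
$- 382 \left(U + f{\left(-6,-19 \right)}\right) = - 382 \left(127 - 19 \left(-6 + 10 \left(-19\right) - -114\right)\right) = - 382 \left(127 - 19 \left(-6 - 190 + 114\right)\right) = - 382 \left(127 - -1558\right) = - 382 \left(127 + 1558\right) = \left(-382\right) 1685 = -643670$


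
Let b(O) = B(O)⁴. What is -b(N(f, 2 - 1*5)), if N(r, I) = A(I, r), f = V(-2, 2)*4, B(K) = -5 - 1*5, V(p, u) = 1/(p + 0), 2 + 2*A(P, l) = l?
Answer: -10000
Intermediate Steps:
A(P, l) = -1 + l/2
V(p, u) = 1/p
B(K) = -10 (B(K) = -5 - 5 = -10)
f = -2 (f = 4/(-2) = -½*4 = -2)
N(r, I) = -1 + r/2
b(O) = 10000 (b(O) = (-10)⁴ = 10000)
-b(N(f, 2 - 1*5)) = -1*10000 = -10000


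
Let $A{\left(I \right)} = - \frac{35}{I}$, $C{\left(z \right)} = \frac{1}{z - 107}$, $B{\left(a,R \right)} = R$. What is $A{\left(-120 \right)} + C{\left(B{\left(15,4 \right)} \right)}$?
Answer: $\frac{697}{2472} \approx 0.28196$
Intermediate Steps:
$C{\left(z \right)} = \frac{1}{-107 + z}$
$A{\left(-120 \right)} + C{\left(B{\left(15,4 \right)} \right)} = - \frac{35}{-120} + \frac{1}{-107 + 4} = \left(-35\right) \left(- \frac{1}{120}\right) + \frac{1}{-103} = \frac{7}{24} - \frac{1}{103} = \frac{697}{2472}$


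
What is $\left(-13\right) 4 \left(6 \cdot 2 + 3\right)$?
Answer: $-780$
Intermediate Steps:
$\left(-13\right) 4 \left(6 \cdot 2 + 3\right) = - 52 \left(12 + 3\right) = \left(-52\right) 15 = -780$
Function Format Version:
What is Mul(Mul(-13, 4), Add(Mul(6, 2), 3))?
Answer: -780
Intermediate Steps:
Mul(Mul(-13, 4), Add(Mul(6, 2), 3)) = Mul(-52, Add(12, 3)) = Mul(-52, 15) = -780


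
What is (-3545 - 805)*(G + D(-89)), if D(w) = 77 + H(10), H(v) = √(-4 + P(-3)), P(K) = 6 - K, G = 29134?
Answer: -127067850 - 4350*√5 ≈ -1.2708e+8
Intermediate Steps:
H(v) = √5 (H(v) = √(-4 + (6 - 1*(-3))) = √(-4 + (6 + 3)) = √(-4 + 9) = √5)
D(w) = 77 + √5
(-3545 - 805)*(G + D(-89)) = (-3545 - 805)*(29134 + (77 + √5)) = -4350*(29211 + √5) = -127067850 - 4350*√5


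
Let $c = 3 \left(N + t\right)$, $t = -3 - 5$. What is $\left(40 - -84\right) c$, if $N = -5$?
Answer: $-4836$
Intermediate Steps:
$t = -8$
$c = -39$ ($c = 3 \left(-5 - 8\right) = 3 \left(-13\right) = -39$)
$\left(40 - -84\right) c = \left(40 - -84\right) \left(-39\right) = \left(40 + 84\right) \left(-39\right) = 124 \left(-39\right) = -4836$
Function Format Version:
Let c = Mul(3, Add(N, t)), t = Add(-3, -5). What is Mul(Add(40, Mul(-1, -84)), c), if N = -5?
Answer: -4836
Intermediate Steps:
t = -8
c = -39 (c = Mul(3, Add(-5, -8)) = Mul(3, -13) = -39)
Mul(Add(40, Mul(-1, -84)), c) = Mul(Add(40, Mul(-1, -84)), -39) = Mul(Add(40, 84), -39) = Mul(124, -39) = -4836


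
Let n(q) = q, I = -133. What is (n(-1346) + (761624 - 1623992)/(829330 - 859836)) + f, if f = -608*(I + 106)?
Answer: 230293894/15253 ≈ 15098.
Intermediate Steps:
f = 16416 (f = -608*(-133 + 106) = -608*(-27) = 16416)
(n(-1346) + (761624 - 1623992)/(829330 - 859836)) + f = (-1346 + (761624 - 1623992)/(829330 - 859836)) + 16416 = (-1346 - 862368/(-30506)) + 16416 = (-1346 - 862368*(-1/30506)) + 16416 = (-1346 + 431184/15253) + 16416 = -20099354/15253 + 16416 = 230293894/15253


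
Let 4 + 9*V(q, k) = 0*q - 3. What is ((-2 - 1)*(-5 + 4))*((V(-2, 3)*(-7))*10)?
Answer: 490/3 ≈ 163.33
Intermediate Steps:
V(q, k) = -7/9 (V(q, k) = -4/9 + (0*q - 3)/9 = -4/9 + (0 - 3)/9 = -4/9 + (⅑)*(-3) = -4/9 - ⅓ = -7/9)
((-2 - 1)*(-5 + 4))*((V(-2, 3)*(-7))*10) = ((-2 - 1)*(-5 + 4))*(-7/9*(-7)*10) = (-3*(-1))*((49/9)*10) = 3*(490/9) = 490/3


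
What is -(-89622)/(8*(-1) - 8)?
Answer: -44811/8 ≈ -5601.4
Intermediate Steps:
-(-89622)/(8*(-1) - 8) = -(-89622)/(-8 - 8) = -(-89622)/(-16) = -(-89622)*(-1)/16 = -234*383/16 = -44811/8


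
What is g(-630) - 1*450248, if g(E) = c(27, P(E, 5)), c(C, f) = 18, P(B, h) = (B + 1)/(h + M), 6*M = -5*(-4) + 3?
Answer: -450230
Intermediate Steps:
M = 23/6 (M = (-5*(-4) + 3)/6 = (20 + 3)/6 = (⅙)*23 = 23/6 ≈ 3.8333)
P(B, h) = (1 + B)/(23/6 + h) (P(B, h) = (B + 1)/(h + 23/6) = (1 + B)/(23/6 + h))
g(E) = 18
g(-630) - 1*450248 = 18 - 1*450248 = 18 - 450248 = -450230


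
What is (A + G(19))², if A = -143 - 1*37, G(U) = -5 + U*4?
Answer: 11881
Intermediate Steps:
G(U) = -5 + 4*U
A = -180 (A = -143 - 37 = -180)
(A + G(19))² = (-180 + (-5 + 4*19))² = (-180 + (-5 + 76))² = (-180 + 71)² = (-109)² = 11881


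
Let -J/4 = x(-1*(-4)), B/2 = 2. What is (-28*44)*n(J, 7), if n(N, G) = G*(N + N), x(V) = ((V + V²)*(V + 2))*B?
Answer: 33116160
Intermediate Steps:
B = 4 (B = 2*2 = 4)
x(V) = 4*(2 + V)*(V + V²) (x(V) = ((V + V²)*(V + 2))*4 = ((V + V²)*(2 + V))*4 = ((2 + V)*(V + V²))*4 = 4*(2 + V)*(V + V²))
J = -1920 (J = -16*(-1*(-4))*(2 + (-1*(-4))² + 3*(-1*(-4))) = -16*4*(2 + 4² + 3*4) = -16*4*(2 + 16 + 12) = -16*4*30 = -4*480 = -1920)
n(N, G) = 2*G*N (n(N, G) = G*(2*N) = 2*G*N)
(-28*44)*n(J, 7) = (-28*44)*(2*7*(-1920)) = -1232*(-26880) = 33116160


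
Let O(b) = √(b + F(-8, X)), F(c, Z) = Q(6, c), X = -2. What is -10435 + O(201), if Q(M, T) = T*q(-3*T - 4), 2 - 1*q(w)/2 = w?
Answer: -10435 + √489 ≈ -10413.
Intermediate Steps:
q(w) = 4 - 2*w
Q(M, T) = T*(12 + 6*T) (Q(M, T) = T*(4 - 2*(-3*T - 4)) = T*(4 - 2*(-4 - 3*T)) = T*(4 + (8 + 6*T)) = T*(12 + 6*T))
F(c, Z) = 6*c*(2 + c)
O(b) = √(288 + b) (O(b) = √(b + 6*(-8)*(2 - 8)) = √(b + 6*(-8)*(-6)) = √(b + 288) = √(288 + b))
-10435 + O(201) = -10435 + √(288 + 201) = -10435 + √489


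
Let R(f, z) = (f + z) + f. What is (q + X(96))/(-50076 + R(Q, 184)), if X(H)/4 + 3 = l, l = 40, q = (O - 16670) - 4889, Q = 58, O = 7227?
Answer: 591/2074 ≈ 0.28496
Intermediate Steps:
R(f, z) = z + 2*f
q = -14332 (q = (7227 - 16670) - 4889 = -9443 - 4889 = -14332)
X(H) = 148 (X(H) = -12 + 4*40 = -12 + 160 = 148)
(q + X(96))/(-50076 + R(Q, 184)) = (-14332 + 148)/(-50076 + (184 + 2*58)) = -14184/(-50076 + (184 + 116)) = -14184/(-50076 + 300) = -14184/(-49776) = -14184*(-1/49776) = 591/2074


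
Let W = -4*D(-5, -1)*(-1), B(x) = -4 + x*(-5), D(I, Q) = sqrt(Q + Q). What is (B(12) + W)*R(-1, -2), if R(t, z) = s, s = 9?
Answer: -576 + 36*I*sqrt(2) ≈ -576.0 + 50.912*I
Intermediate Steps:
D(I, Q) = sqrt(2)*sqrt(Q) (D(I, Q) = sqrt(2*Q) = sqrt(2)*sqrt(Q))
R(t, z) = 9
B(x) = -4 - 5*x
W = 4*I*sqrt(2) (W = -4*sqrt(2)*sqrt(-1)*(-1) = -4*sqrt(2)*I*(-1) = -4*I*sqrt(2)*(-1) = 4*I*sqrt(2) ≈ 5.6569*I)
(B(12) + W)*R(-1, -2) = ((-4 - 5*12) + 4*I*sqrt(2))*9 = ((-4 - 60) + 4*I*sqrt(2))*9 = (-64 + 4*I*sqrt(2))*9 = -576 + 36*I*sqrt(2)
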